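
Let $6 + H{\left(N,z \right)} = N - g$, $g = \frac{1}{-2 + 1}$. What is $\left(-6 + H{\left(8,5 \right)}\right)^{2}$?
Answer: $9$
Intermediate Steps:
$g = -1$ ($g = \frac{1}{-1} = -1$)
$H{\left(N,z \right)} = -5 + N$ ($H{\left(N,z \right)} = -6 + \left(N - -1\right) = -6 + \left(N + 1\right) = -6 + \left(1 + N\right) = -5 + N$)
$\left(-6 + H{\left(8,5 \right)}\right)^{2} = \left(-6 + \left(-5 + 8\right)\right)^{2} = \left(-6 + 3\right)^{2} = \left(-3\right)^{2} = 9$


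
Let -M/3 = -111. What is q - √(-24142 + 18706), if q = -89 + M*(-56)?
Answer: -18737 - 6*I*√151 ≈ -18737.0 - 73.729*I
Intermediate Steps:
M = 333 (M = -3*(-111) = 333)
q = -18737 (q = -89 + 333*(-56) = -89 - 18648 = -18737)
q - √(-24142 + 18706) = -18737 - √(-24142 + 18706) = -18737 - √(-5436) = -18737 - 6*I*√151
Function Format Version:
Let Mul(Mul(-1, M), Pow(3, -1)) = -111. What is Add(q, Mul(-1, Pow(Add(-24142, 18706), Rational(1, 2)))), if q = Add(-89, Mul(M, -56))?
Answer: Add(-18737, Mul(-6, I, Pow(151, Rational(1, 2)))) ≈ Add(-18737., Mul(-73.729, I))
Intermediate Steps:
M = 333 (M = Mul(-3, -111) = 333)
q = -18737 (q = Add(-89, Mul(333, -56)) = Add(-89, -18648) = -18737)
Add(q, Mul(-1, Pow(Add(-24142, 18706), Rational(1, 2)))) = Add(-18737, Mul(-1, Pow(Add(-24142, 18706), Rational(1, 2)))) = Add(-18737, Mul(-1, Pow(-5436, Rational(1, 2)))) = Add(-18737, Mul(-1, Mul(6, I, Pow(151, Rational(1, 2))))) = Add(-18737, Mul(-6, I, Pow(151, Rational(1, 2))))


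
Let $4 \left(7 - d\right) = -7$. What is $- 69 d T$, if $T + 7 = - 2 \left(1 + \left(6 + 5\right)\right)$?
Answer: $\frac{74865}{4} \approx 18716.0$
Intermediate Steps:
$d = \frac{35}{4}$ ($d = 7 - - \frac{7}{4} = 7 + \frac{7}{4} = \frac{35}{4} \approx 8.75$)
$T = -31$ ($T = -7 - 2 \left(1 + \left(6 + 5\right)\right) = -7 - 2 \left(1 + 11\right) = -7 - 24 = -31$)
$- 69 d T = \left(-69\right) \frac{35}{4} \left(-31\right) = \left(- \frac{2415}{4}\right) \left(-31\right) = \frac{74865}{4}$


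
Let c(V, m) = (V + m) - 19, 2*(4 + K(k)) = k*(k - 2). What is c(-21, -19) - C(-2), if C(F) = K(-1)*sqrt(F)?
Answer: -59 + 5*I*sqrt(2)/2 ≈ -59.0 + 3.5355*I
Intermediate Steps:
K(k) = -4 + k*(-2 + k)/2 (K(k) = -4 + (k*(k - 2))/2 = -4 + (k*(-2 + k))/2 = -4 + k*(-2 + k)/2)
C(F) = -5*sqrt(F)/2 (C(F) = (-4 + (1/2)*(-1)**2 - 1*(-1))*sqrt(F) = (-4 + (1/2)*1 + 1)*sqrt(F) = (-4 + 1/2 + 1)*sqrt(F) = -5*sqrt(F)/2)
c(V, m) = -19 + V + m
c(-21, -19) - C(-2) = (-19 - 21 - 19) - (-5)*sqrt(-2)/2 = -59 - (-5)*I*sqrt(2)/2 = -59 + 5*I*sqrt(2)/2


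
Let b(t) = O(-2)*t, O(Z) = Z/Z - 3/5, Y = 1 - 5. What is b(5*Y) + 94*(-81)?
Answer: -7622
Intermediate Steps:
Y = -4
O(Z) = ⅖ (O(Z) = 1 - 3*⅕ = 1 - ⅗ = ⅖)
b(t) = 2*t/5
b(5*Y) + 94*(-81) = 2*(5*(-4))/5 + 94*(-81) = (⅖)*(-20) - 7614 = -8 - 7614 = -7622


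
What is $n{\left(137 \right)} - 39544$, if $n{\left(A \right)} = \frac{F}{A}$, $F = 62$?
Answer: $- \frac{5417466}{137} \approx -39544.0$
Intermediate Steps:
$n{\left(A \right)} = \frac{62}{A}$
$n{\left(137 \right)} - 39544 = \frac{62}{137} - 39544 = - \frac{5417466}{137}$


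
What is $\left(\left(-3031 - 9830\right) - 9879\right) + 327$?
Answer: $-22413$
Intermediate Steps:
$\left(\left(-3031 - 9830\right) - 9879\right) + 327 = \left(-12861 - 9879\right) + 327 = -22740 + 327 = -22413$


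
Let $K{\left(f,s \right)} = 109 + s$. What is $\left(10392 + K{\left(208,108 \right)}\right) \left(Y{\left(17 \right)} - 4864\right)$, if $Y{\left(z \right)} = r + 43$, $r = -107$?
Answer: $-52281152$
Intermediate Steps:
$Y{\left(z \right)} = -64$ ($Y{\left(z \right)} = -107 + 43 = -64$)
$\left(10392 + K{\left(208,108 \right)}\right) \left(Y{\left(17 \right)} - 4864\right) = \left(10392 + \left(109 + 108\right)\right) \left(-64 - 4864\right) = \left(10392 + 217\right) \left(-4928\right) = 10609 \left(-4928\right) = -52281152$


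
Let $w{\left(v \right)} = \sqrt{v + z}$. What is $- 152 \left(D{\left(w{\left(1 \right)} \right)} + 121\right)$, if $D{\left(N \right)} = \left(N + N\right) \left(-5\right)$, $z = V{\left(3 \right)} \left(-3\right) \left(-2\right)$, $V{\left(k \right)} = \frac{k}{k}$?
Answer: $-18392 + 1520 \sqrt{7} \approx -14370.0$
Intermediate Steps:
$V{\left(k \right)} = 1$
$z = 6$ ($z = 1 \left(-3\right) \left(-2\right) = \left(-3\right) \left(-2\right) = 6$)
$w{\left(v \right)} = \sqrt{6 + v}$ ($w{\left(v \right)} = \sqrt{v + 6} = \sqrt{6 + v}$)
$D{\left(N \right)} = - 10 N$ ($D{\left(N \right)} = 2 N \left(-5\right) = - 10 N$)
$- 152 \left(D{\left(w{\left(1 \right)} \right)} + 121\right) = - 152 \left(- 10 \sqrt{6 + 1} + 121\right) = - 152 \left(- 10 \sqrt{7} + 121\right) = - 152 \left(121 - 10 \sqrt{7}\right) = -18392 + 1520 \sqrt{7}$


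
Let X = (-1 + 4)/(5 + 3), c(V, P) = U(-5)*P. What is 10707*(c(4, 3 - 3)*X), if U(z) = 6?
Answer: 0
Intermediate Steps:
c(V, P) = 6*P
X = 3/8 ≈ 0.37500
10707*(c(4, 3 - 3)*X) = 10707*((6*(3 - 3))*(3/8)) = 10707*((6*0)*(3/8)) = 10707*(0*(3/8)) = 10707*0 = 0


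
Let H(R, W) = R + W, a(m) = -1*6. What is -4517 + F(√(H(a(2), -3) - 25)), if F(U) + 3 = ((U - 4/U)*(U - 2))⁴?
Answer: 184270824/289 + 125108160*I*√34/289 ≈ 6.3762e+5 + 2.5242e+6*I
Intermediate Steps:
a(m) = -6
F(U) = -3 + (-2 + U)⁴*(U - 4/U)⁴ (F(U) = -3 + ((U - 4/U)*(U - 2))⁴ = -3 + ((U - 4/U)*(-2 + U))⁴ = -3 + ((-2 + U)*(U - 4/U))⁴ = -3 + (-2 + U)⁴*(U - 4/U)⁴)
-4517 + F(√(H(a(2), -3) - 25)) = -4517 + (-3 + (-4 + (√((-6 - 3) - 25))²)⁴*(-2 + √((-6 - 3) - 25))⁴/(√((-6 - 3) - 25))⁴) = -4517 + (-3 + (-4 + (√(-9 - 25))²)⁴*(-2 + √(-9 - 25))⁴/(√(-9 - 25))⁴) = -4517 + (-3 + (-4 + (√(-34))²)⁴*(-2 + √(-34))⁴/(√(-34))⁴) = -4517 + (-3 + (-4 + (I*√34)²)⁴*(-2 + I*√34)⁴/(I*√34)⁴) = -4517 + (-3 + (-4 - 34)⁴*(-2 + I*√34)⁴/1156) = -4517 + (-3 + (1/1156)*(-38)⁴*(-2 + I*√34)⁴) = -4517 + (-3 + (1/1156)*2085136*(-2 + I*√34)⁴) = -4517 + (-3 + 521284*(-2 + I*√34)⁴/289) = -4520 + 521284*(-2 + I*√34)⁴/289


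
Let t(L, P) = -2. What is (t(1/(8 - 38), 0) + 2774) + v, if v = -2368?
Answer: 404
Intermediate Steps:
(t(1/(8 - 38), 0) + 2774) + v = (-2 + 2774) - 2368 = 2772 - 2368 = 404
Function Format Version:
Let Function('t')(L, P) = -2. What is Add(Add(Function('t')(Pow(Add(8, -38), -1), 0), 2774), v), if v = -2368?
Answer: 404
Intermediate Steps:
Add(Add(Function('t')(Pow(Add(8, -38), -1), 0), 2774), v) = Add(Add(-2, 2774), -2368) = Add(2772, -2368) = 404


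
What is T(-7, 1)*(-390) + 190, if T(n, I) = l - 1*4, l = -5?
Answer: 3700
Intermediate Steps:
T(n, I) = -9 (T(n, I) = -5 - 1*4 = -5 - 4 = -9)
T(-7, 1)*(-390) + 190 = -9*(-390) + 190 = 3510 + 190 = 3700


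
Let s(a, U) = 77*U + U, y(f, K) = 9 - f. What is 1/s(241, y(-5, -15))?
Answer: 1/1092 ≈ 0.00091575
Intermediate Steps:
s(a, U) = 78*U
1/s(241, y(-5, -15)) = 1/(78*(9 - 1*(-5))) = 1/(78*(9 + 5)) = 1/(78*14) = 1/1092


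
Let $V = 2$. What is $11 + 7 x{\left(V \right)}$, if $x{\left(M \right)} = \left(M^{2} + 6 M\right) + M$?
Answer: $137$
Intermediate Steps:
$x{\left(M \right)} = M^{2} + 7 M$
$11 + 7 x{\left(V \right)} = 11 + 7 \cdot 2 \left(7 + 2\right) = 11 + 7 \cdot 2 \cdot 9 = 11 + 7 \cdot 18 = 11 + 126 = 137$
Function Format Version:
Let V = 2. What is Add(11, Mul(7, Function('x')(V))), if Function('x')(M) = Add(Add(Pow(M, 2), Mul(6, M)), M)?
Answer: 137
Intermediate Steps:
Function('x')(M) = Add(Pow(M, 2), Mul(7, M))
Add(11, Mul(7, Function('x')(V))) = Add(11, Mul(7, Mul(2, Add(7, 2)))) = Add(11, Mul(7, Mul(2, 9))) = Add(11, Mul(7, 18)) = Add(11, 126) = 137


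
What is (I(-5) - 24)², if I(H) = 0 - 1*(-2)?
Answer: 484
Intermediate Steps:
I(H) = 2 (I(H) = 0 + 2 = 2)
(I(-5) - 24)² = (2 - 24)² = (-22)² = 484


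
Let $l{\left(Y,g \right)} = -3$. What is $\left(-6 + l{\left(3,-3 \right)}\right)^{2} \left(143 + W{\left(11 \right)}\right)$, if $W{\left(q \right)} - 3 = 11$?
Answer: $12717$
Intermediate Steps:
$W{\left(q \right)} = 14$ ($W{\left(q \right)} = 3 + 11 = 14$)
$\left(-6 + l{\left(3,-3 \right)}\right)^{2} \left(143 + W{\left(11 \right)}\right) = \left(-6 - 3\right)^{2} \left(143 + 14\right) = \left(-9\right)^{2} \cdot 157 = 81 \cdot 157 = 12717$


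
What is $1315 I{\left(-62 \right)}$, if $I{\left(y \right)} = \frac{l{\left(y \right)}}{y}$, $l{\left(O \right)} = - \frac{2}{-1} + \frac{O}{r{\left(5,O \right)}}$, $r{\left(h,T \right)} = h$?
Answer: $\frac{6838}{31} \approx 220.58$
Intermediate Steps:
$l{\left(O \right)} = 2 + \frac{O}{5}$ ($l{\left(O \right)} = - \frac{2}{-1} + \frac{O}{5} = \left(-2\right) \left(-1\right) + O \frac{1}{5} = 2 + \frac{O}{5}$)
$I{\left(y \right)} = \frac{2 + \frac{y}{5}}{y}$
$1315 I{\left(-62 \right)} = 1315 \frac{10 - 62}{5 \left(-62\right)} = 1315 \cdot \frac{1}{5} \left(- \frac{1}{62}\right) \left(-52\right) = 1315 \cdot \frac{26}{155} = \frac{6838}{31}$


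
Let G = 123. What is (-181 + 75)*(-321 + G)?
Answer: 20988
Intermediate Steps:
(-181 + 75)*(-321 + G) = (-181 + 75)*(-321 + 123) = -106*(-198) = 20988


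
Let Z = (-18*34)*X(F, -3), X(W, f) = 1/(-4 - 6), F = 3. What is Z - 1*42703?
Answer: -213209/5 ≈ -42642.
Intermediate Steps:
X(W, f) = -1/10 (X(W, f) = 1/(-10) = -1/10)
Z = 306/5 (Z = -18*34*(-1/10) = -612*(-1/10) = 306/5 ≈ 61.200)
Z - 1*42703 = 306/5 - 1*42703 = 306/5 - 42703 = -213209/5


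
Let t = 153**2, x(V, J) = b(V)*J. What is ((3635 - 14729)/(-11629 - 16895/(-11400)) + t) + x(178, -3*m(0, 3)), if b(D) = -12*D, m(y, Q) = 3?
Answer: 1130257715373/26510741 ≈ 42634.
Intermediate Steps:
x(V, J) = -12*J*V (x(V, J) = (-12*V)*J = -12*J*V)
t = 23409
((3635 - 14729)/(-11629 - 16895/(-11400)) + t) + x(178, -3*m(0, 3)) = ((3635 - 14729)/(-11629 - 16895/(-11400)) + 23409) - 12*(-3*3)*178 = (-11094/(-11629 - 16895*(-1/11400)) + 23409) - 12*(-9)*178 = (-11094/(-11629 + 3379/2280) + 23409) + 19224 = (-11094/(-26510741/2280) + 23409) + 19224 = (-11094*(-2280/26510741) + 23409) + 19224 = (25294320/26510741 + 23409) + 19224 = 620615230389/26510741 + 19224 = 1130257715373/26510741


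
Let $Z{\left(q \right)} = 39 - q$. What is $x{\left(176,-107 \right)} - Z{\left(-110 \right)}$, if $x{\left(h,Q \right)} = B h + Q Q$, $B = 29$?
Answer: $16404$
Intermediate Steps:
$x{\left(h,Q \right)} = Q^{2} + 29 h$ ($x{\left(h,Q \right)} = 29 h + Q Q = 29 h + Q^{2} = Q^{2} + 29 h$)
$x{\left(176,-107 \right)} - Z{\left(-110 \right)} = \left(\left(-107\right)^{2} + 29 \cdot 176\right) - \left(39 - -110\right) = \left(11449 + 5104\right) - \left(39 + 110\right) = 16553 - 149 = 16404$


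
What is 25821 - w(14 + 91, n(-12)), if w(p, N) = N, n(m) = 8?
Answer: 25813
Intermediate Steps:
25821 - w(14 + 91, n(-12)) = 25821 - 1*8 = 25821 - 8 = 25813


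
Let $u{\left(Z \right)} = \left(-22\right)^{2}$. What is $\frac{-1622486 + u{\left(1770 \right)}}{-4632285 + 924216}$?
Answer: $\frac{1622002}{3708069} \approx 0.43743$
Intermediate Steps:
$u{\left(Z \right)} = 484$
$\frac{-1622486 + u{\left(1770 \right)}}{-4632285 + 924216} = \frac{-1622486 + 484}{-4632285 + 924216} = - \frac{1622002}{-3708069} = \left(-1622002\right) \left(- \frac{1}{3708069}\right) = \frac{1622002}{3708069}$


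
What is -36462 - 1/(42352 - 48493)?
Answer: -223913141/6141 ≈ -36462.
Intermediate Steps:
-36462 - 1/(42352 - 48493) = -36462 - 1/(-6141) = -36462 - 1*(-1/6141) = -36462 + 1/6141 = -223913141/6141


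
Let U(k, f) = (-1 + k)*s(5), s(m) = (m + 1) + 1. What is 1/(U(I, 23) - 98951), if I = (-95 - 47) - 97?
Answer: -1/100631 ≈ -9.9373e-6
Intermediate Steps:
I = -239 (I = -142 - 97 = -239)
s(m) = 2 + m (s(m) = (1 + m) + 1 = 2 + m)
U(k, f) = -7 + 7*k (U(k, f) = (-1 + k)*(2 + 5) = (-1 + k)*7 = -7 + 7*k)
1/(U(I, 23) - 98951) = 1/((-7 + 7*(-239)) - 98951) = 1/((-7 - 1673) - 98951) = 1/(-1680 - 98951) = 1/(-100631) = -1/100631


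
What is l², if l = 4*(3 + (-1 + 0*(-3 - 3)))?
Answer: 64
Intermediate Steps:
l = 8 (l = 4*(3 + (-1 + 0*(-6))) = 4*(3 + (-1 + 0)) = 4*(3 - 1) = 4*2 = 8)
l² = 8² = 64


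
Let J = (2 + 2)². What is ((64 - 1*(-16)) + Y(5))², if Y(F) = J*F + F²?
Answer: 34225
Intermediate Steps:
J = 16 (J = 4² = 16)
Y(F) = F² + 16*F (Y(F) = 16*F + F² = F² + 16*F)
((64 - 1*(-16)) + Y(5))² = ((64 - 1*(-16)) + 5*(16 + 5))² = ((64 + 16) + 5*21)² = (80 + 105)² = 185² = 34225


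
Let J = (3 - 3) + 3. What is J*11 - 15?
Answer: 18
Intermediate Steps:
J = 3 (J = 0 + 3 = 3)
J*11 - 15 = 3*11 - 15 = 33 - 15 = 18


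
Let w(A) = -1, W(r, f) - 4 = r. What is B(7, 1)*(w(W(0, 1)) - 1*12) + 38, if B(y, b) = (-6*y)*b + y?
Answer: 493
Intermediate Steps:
W(r, f) = 4 + r
B(y, b) = y - 6*b*y (B(y, b) = -6*b*y + y = y - 6*b*y)
B(7, 1)*(w(W(0, 1)) - 1*12) + 38 = (7*(1 - 6*1))*(-1 - 1*12) + 38 = (7*(1 - 6))*(-1 - 12) + 38 = (7*(-5))*(-13) + 38 = -35*(-13) + 38 = 455 + 38 = 493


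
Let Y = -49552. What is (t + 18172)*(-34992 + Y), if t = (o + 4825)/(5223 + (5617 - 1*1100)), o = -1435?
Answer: -748208777824/487 ≈ -1.5364e+9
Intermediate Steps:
t = 339/974 (t = (-1435 + 4825)/(5223 + (5617 - 1*1100)) = 3390/(5223 + (5617 - 1100)) = 3390/(5223 + 4517) = 3390/9740 = 3390*(1/9740) = 339/974 ≈ 0.34805)
(t + 18172)*(-34992 + Y) = (339/974 + 18172)*(-34992 - 49552) = (17699867/974)*(-84544) = -748208777824/487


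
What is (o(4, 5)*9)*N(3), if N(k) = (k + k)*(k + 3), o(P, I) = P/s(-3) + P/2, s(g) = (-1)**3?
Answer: -648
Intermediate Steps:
s(g) = -1
o(P, I) = -P/2 (o(P, I) = P/(-1) + P/2 = P*(-1) + P*(1/2) = -P + P/2 = -P/2)
N(k) = 2*k*(3 + k) (N(k) = (2*k)*(3 + k) = 2*k*(3 + k))
(o(4, 5)*9)*N(3) = (-1/2*4*9)*(2*3*(3 + 3)) = (-2*9)*(2*3*6) = -18*36 = -648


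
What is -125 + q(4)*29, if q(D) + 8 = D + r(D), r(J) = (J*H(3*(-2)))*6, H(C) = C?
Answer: -4417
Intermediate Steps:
r(J) = -36*J (r(J) = (J*(3*(-2)))*6 = (J*(-6))*6 = -6*J*6 = -36*J)
q(D) = -8 - 35*D (q(D) = -8 + (D - 36*D) = -8 - 35*D)
-125 + q(4)*29 = -125 + (-8 - 35*4)*29 = -125 + (-8 - 140)*29 = -125 - 148*29 = -125 - 4292 = -4417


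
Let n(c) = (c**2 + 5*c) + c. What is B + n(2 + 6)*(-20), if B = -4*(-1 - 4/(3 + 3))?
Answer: -6700/3 ≈ -2233.3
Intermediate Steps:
n(c) = c**2 + 6*c
B = 20/3 (B = -4*(-1 - 4/6) = -4*(-1 + (1/6)*(-4)) = -4*(-1 - 2/3) = -4*(-5/3) = 20/3 ≈ 6.6667)
B + n(2 + 6)*(-20) = 20/3 + ((2 + 6)*(6 + (2 + 6)))*(-20) = 20/3 + (8*(6 + 8))*(-20) = 20/3 + (8*14)*(-20) = 20/3 + 112*(-20) = 20/3 - 2240 = -6700/3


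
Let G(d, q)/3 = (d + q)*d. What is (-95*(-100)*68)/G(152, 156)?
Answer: 2125/462 ≈ 4.5996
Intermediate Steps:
G(d, q) = 3*d*(d + q) (G(d, q) = 3*((d + q)*d) = 3*(d*(d + q)) = 3*d*(d + q))
(-95*(-100)*68)/G(152, 156) = (-95*(-100)*68)/((3*152*(152 + 156))) = (9500*68)/((3*152*308)) = 646000/140448 = 646000*(1/140448) = 2125/462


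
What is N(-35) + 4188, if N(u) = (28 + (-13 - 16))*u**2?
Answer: 2963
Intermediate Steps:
N(u) = -u**2 (N(u) = (28 - 29)*u**2 = -u**2)
N(-35) + 4188 = -1*(-35)**2 + 4188 = -1*1225 + 4188 = -1225 + 4188 = 2963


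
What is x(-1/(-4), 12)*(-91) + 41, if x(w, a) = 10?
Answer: -869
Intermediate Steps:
x(-1/(-4), 12)*(-91) + 41 = 10*(-91) + 41 = -910 + 41 = -869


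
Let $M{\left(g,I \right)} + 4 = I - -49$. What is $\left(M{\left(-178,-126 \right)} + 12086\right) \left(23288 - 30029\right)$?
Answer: $-80925705$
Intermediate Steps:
$M{\left(g,I \right)} = 45 + I$ ($M{\left(g,I \right)} = -4 + \left(I - -49\right) = -4 + \left(I + 49\right) = -4 + \left(49 + I\right) = 45 + I$)
$\left(M{\left(-178,-126 \right)} + 12086\right) \left(23288 - 30029\right) = \left(\left(45 - 126\right) + 12086\right) \left(23288 - 30029\right) = \left(-81 + 12086\right) \left(-6741\right) = 12005 \left(-6741\right) = -80925705$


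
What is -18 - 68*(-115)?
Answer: 7802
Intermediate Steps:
-18 - 68*(-115) = -18 + 7820 = 7802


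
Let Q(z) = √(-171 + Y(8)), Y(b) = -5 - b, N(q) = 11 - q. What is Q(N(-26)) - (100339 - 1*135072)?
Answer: 34733 + 2*I*√46 ≈ 34733.0 + 13.565*I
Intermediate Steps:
Q(z) = 2*I*√46 (Q(z) = √(-171 + (-5 - 1*8)) = √(-171 + (-5 - 8)) = √(-171 - 13) = √(-184) = 2*I*√46)
Q(N(-26)) - (100339 - 1*135072) = 2*I*√46 - (100339 - 1*135072) = 2*I*√46 - (100339 - 135072) = 2*I*√46 - 1*(-34733) = 2*I*√46 + 34733 = 34733 + 2*I*√46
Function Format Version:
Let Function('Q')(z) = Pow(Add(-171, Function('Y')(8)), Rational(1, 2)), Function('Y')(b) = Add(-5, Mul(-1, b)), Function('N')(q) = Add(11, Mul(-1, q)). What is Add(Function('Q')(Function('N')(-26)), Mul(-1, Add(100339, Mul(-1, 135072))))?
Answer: Add(34733, Mul(2, I, Pow(46, Rational(1, 2)))) ≈ Add(34733., Mul(13.565, I))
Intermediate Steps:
Function('Q')(z) = Mul(2, I, Pow(46, Rational(1, 2))) (Function('Q')(z) = Pow(Add(-171, Add(-5, Mul(-1, 8))), Rational(1, 2)) = Pow(Add(-171, Add(-5, -8)), Rational(1, 2)) = Pow(Add(-171, -13), Rational(1, 2)) = Pow(-184, Rational(1, 2)) = Mul(2, I, Pow(46, Rational(1, 2))))
Add(Function('Q')(Function('N')(-26)), Mul(-1, Add(100339, Mul(-1, 135072)))) = Add(Mul(2, I, Pow(46, Rational(1, 2))), Mul(-1, Add(100339, Mul(-1, 135072)))) = Add(Mul(2, I, Pow(46, Rational(1, 2))), Mul(-1, Add(100339, -135072))) = Add(Mul(2, I, Pow(46, Rational(1, 2))), Mul(-1, -34733)) = Add(Mul(2, I, Pow(46, Rational(1, 2))), 34733) = Add(34733, Mul(2, I, Pow(46, Rational(1, 2))))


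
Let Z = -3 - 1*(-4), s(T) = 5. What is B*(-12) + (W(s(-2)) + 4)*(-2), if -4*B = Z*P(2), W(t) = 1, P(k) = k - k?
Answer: -10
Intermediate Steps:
P(k) = 0
Z = 1 (Z = -3 + 4 = 1)
B = 0 (B = -0/4 = -¼*0 = 0)
B*(-12) + (W(s(-2)) + 4)*(-2) = 0*(-12) + (1 + 4)*(-2) = 0 + 5*(-2) = 0 - 10 = -10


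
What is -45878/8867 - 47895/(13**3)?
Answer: -525478931/19480799 ≈ -26.974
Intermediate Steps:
-45878/8867 - 47895/(13**3) = -45878*1/8867 - 47895/2197 = -45878/8867 - 47895*1/2197 = -45878/8867 - 47895/2197 = -525478931/19480799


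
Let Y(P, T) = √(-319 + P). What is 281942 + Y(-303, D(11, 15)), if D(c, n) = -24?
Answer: 281942 + I*√622 ≈ 2.8194e+5 + 24.94*I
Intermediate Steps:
281942 + Y(-303, D(11, 15)) = 281942 + √(-319 - 303) = 281942 + √(-622) = 281942 + I*√622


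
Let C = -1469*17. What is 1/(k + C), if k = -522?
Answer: -1/25495 ≈ -3.9223e-5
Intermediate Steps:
C = -24973
1/(k + C) = 1/(-522 - 24973) = 1/(-25495) = -1/25495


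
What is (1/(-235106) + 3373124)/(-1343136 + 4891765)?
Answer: 793041691143/834303969674 ≈ 0.95054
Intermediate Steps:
(1/(-235106) + 3373124)/(-1343136 + 4891765) = (-1/235106 + 3373124)/3548629 = (793041691143/235106)*(1/3548629) = 793041691143/834303969674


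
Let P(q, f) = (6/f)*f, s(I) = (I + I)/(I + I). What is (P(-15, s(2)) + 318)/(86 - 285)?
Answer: -324/199 ≈ -1.6281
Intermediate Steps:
s(I) = 1 (s(I) = (2*I)/((2*I)) = (2*I)*(1/(2*I)) = 1)
P(q, f) = 6
(P(-15, s(2)) + 318)/(86 - 285) = (6 + 318)/(86 - 285) = 324/(-199) = 324*(-1/199) = -324/199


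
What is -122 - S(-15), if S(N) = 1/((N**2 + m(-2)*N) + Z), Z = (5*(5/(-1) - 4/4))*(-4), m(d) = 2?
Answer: -38431/315 ≈ -122.00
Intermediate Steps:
Z = 120 (Z = (5*(5*(-1) - 4*1/4))*(-4) = (5*(-5 - 1))*(-4) = (5*(-6))*(-4) = -30*(-4) = 120)
S(N) = 1/(120 + N**2 + 2*N) (S(N) = 1/((N**2 + 2*N) + 120) = 1/(120 + N**2 + 2*N))
-122 - S(-15) = -122 - 1/(120 + (-15)**2 + 2*(-15)) = -122 - 1/(120 + 225 - 30) = -122 - 1/315 = -38431/315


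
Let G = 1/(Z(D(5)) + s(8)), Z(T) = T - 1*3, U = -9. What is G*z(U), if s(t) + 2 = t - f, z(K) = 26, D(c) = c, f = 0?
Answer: 13/4 ≈ 3.2500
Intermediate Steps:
Z(T) = -3 + T (Z(T) = T - 3 = -3 + T)
s(t) = -2 + t (s(t) = -2 + (t - 1*0) = -2 + (t + 0) = -2 + t)
G = ⅛ (G = 1/((-3 + 5) + (-2 + 8)) = 1/(2 + 6) = 1/8 = ⅛ ≈ 0.12500)
G*z(U) = (⅛)*26 = 13/4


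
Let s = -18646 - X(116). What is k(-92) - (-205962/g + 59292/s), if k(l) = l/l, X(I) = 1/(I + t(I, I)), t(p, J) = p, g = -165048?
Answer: 348894877965/118996114484 ≈ 2.9320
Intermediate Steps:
X(I) = 1/(2*I) (X(I) = 1/(I + I) = 1/(2*I))
s = -4325873/232 (s = -18646 - 1/(2*116) = -18646 - 1*1/232 = -18646 - 1/232 = -4325873/232 ≈ -18646.)
k(l) = 1
k(-92) - (-205962/g + 59292/s) = 1 - (-205962/(-165048) + 59292/(-4325873/232)) = 1 - (-205962*(-1/165048) + 59292*(-232/4325873)) = 1 - (34327/27508 - 13755744/4325873) = 1 - 1*(-229898763481/118996114484) = 1 + 229898763481/118996114484 = 348894877965/118996114484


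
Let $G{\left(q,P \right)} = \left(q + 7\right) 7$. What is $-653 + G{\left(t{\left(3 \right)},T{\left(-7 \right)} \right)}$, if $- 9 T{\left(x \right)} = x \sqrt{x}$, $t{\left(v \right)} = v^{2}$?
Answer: $-541$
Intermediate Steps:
$T{\left(x \right)} = - \frac{x^{\frac{3}{2}}}{9}$ ($T{\left(x \right)} = - \frac{x \sqrt{x}}{9} = - \frac{x^{\frac{3}{2}}}{9}$)
$G{\left(q,P \right)} = 49 + 7 q$ ($G{\left(q,P \right)} = \left(7 + q\right) 7 = 49 + 7 q$)
$-653 + G{\left(t{\left(3 \right)},T{\left(-7 \right)} \right)} = -653 + \left(49 + 7 \cdot 3^{2}\right) = -653 + \left(49 + 7 \cdot 9\right) = -653 + \left(49 + 63\right) = -653 + 112 = -541$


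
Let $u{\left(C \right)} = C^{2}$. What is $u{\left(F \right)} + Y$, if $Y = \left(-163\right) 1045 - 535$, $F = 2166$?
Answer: $4520686$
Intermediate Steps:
$Y = -170870$ ($Y = -170335 - 535 = -170870$)
$u{\left(F \right)} + Y = 2166^{2} - 170870 = 4691556 - 170870 = 4520686$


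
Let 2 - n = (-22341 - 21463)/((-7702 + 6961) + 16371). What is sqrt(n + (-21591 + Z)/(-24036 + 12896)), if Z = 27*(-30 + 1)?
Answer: 77*sqrt(87067805910)/8705910 ≈ 2.6098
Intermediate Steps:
Z = -783 (Z = 27*(-29) = -783)
n = 37532/7815 (n = 2 - (-22341 - 21463)/((-7702 + 6961) + 16371) = 2 - (-43804)/(-741 + 16371) = 2 - (-43804)/15630 = 2 - 1*(-21902/7815) = 2 + 21902/7815 = 37532/7815 ≈ 4.8026)
sqrt(n + (-21591 + Z)/(-24036 + 12896)) = sqrt(37532/7815 + (-21591 - 783)/(-24036 + 12896)) = sqrt(37532/7815 - 22374/(-11140)) = sqrt(37532/7815 - 22374*(-1/11140)) = sqrt(37532/7815 + 11187/5570) = sqrt(59295929/8705910) = 77*sqrt(87067805910)/8705910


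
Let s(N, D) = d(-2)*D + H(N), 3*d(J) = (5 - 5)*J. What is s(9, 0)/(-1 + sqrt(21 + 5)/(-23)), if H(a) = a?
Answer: -4761/503 + 207*sqrt(26)/503 ≈ -7.3668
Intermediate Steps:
d(J) = 0 (d(J) = ((5 - 5)*J)/3 = (0*J)/3 = (1/3)*0 = 0)
s(N, D) = N (s(N, D) = 0*D + N = 0 + N = N)
s(9, 0)/(-1 + sqrt(21 + 5)/(-23)) = 9/(-1 + sqrt(21 + 5)/(-23)) = 9/(-1 + sqrt(26)*(-1/23)) = 9/(-1 - sqrt(26)/23)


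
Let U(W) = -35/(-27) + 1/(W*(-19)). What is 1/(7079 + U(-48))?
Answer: 8208/58115081 ≈ 0.00014124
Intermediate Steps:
U(W) = 35/27 - 1/(19*W) (U(W) = -35*(-1/27) - 1/19/W = 35/27 - 1/(19*W))
1/(7079 + U(-48)) = 1/(7079 + (1/513)*(-27 + 665*(-48))/(-48)) = 1/(7079 + (1/513)*(-1/48)*(-27 - 31920)) = 1/(7079 + (1/513)*(-1/48)*(-31947)) = 1/(7079 + 10649/8208) = 1/(58115081/8208) = 8208/58115081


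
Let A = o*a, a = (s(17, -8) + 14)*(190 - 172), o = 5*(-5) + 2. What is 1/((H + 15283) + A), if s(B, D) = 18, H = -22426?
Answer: -1/20391 ≈ -4.9041e-5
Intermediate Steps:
o = -23 (o = -25 + 2 = -23)
a = 576 (a = (18 + 14)*(190 - 172) = 32*18 = 576)
A = -13248 (A = -23*576 = -13248)
1/((H + 15283) + A) = 1/((-22426 + 15283) - 13248) = 1/(-7143 - 13248) = 1/(-20391) = -1/20391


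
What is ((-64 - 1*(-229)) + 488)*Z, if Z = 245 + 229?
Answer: 309522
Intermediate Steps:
Z = 474
((-64 - 1*(-229)) + 488)*Z = ((-64 - 1*(-229)) + 488)*474 = ((-64 + 229) + 488)*474 = (165 + 488)*474 = 653*474 = 309522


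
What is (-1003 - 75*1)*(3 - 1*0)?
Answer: -3234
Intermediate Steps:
(-1003 - 75*1)*(3 - 1*0) = (-1003 - 75)*(3 + 0) = -1078*3 = -3234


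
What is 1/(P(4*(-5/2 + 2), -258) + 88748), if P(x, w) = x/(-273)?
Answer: 273/24228206 ≈ 1.1268e-5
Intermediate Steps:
P(x, w) = -x/273 (P(x, w) = x*(-1/273) = -x/273)
1/(P(4*(-5/2 + 2), -258) + 88748) = 1/(-4*(-5/2 + 2)/273 + 88748) = 1/(-4*(-1)/(273*2) + 88748) = 1/(-1/273*(-2) + 88748) = 1/(2/273 + 88748) = 1/(24228206/273) = 273/24228206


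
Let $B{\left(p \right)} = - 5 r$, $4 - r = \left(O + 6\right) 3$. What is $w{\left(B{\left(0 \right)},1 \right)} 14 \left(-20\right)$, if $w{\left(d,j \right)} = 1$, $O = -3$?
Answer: $-280$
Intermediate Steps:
$r = -5$ ($r = 4 - \left(-3 + 6\right) 3 = 4 - 3 \cdot 3 = 4 - 9 = -5$)
$B{\left(p \right)} = 25$ ($B{\left(p \right)} = \left(-5\right) \left(-5\right) = 25$)
$w{\left(B{\left(0 \right)},1 \right)} 14 \left(-20\right) = 1 \cdot 14 \left(-20\right) = 14 \left(-20\right) = -280$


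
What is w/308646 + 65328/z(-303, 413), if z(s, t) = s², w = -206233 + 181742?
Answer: 1990525741/3148497846 ≈ 0.63221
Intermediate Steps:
w = -24491
w/308646 + 65328/z(-303, 413) = -24491/308646 + 65328/((-303)²) = -24491*1/308646 + 65328/91809 = -24491/308646 + 65328*(1/91809) = -24491/308646 + 21776/30603 = 1990525741/3148497846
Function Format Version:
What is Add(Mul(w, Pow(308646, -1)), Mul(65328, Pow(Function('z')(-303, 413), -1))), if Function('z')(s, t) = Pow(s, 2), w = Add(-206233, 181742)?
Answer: Rational(1990525741, 3148497846) ≈ 0.63221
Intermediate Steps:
w = -24491
Add(Mul(w, Pow(308646, -1)), Mul(65328, Pow(Function('z')(-303, 413), -1))) = Add(Mul(-24491, Pow(308646, -1)), Mul(65328, Pow(Pow(-303, 2), -1))) = Add(Mul(-24491, Rational(1, 308646)), Mul(65328, Pow(91809, -1))) = Add(Rational(-24491, 308646), Mul(65328, Rational(1, 91809))) = Add(Rational(-24491, 308646), Rational(21776, 30603)) = Rational(1990525741, 3148497846)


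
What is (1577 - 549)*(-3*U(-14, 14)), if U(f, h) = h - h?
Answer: 0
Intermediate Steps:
U(f, h) = 0
(1577 - 549)*(-3*U(-14, 14)) = (1577 - 549)*(-3*0) = 1028*0 = 0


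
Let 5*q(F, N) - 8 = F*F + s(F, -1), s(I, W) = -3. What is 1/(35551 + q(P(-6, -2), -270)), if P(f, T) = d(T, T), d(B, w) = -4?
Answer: 5/177776 ≈ 2.8125e-5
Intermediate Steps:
P(f, T) = -4
q(F, N) = 1 + F**2/5 (q(F, N) = 8/5 + (F*F - 3)/5 = 8/5 + (F**2 - 3)/5 = 8/5 + (-3 + F**2)/5 = 8/5 + (-3/5 + F**2/5) = 1 + F**2/5)
1/(35551 + q(P(-6, -2), -270)) = 1/(35551 + (1 + (1/5)*(-4)**2)) = 1/(35551 + (1 + (1/5)*16)) = 1/(35551 + (1 + 16/5)) = 1/(35551 + 21/5) = 1/(177776/5) = 5/177776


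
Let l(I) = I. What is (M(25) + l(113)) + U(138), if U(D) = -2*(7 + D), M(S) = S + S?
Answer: -127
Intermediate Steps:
M(S) = 2*S
U(D) = -14 - 2*D
(M(25) + l(113)) + U(138) = (2*25 + 113) + (-14 - 2*138) = (50 + 113) + (-14 - 276) = 163 - 290 = -127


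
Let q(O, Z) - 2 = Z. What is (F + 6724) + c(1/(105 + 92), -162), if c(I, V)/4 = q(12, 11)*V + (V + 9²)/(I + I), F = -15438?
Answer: -49052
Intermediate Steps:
q(O, Z) = 2 + Z
c(I, V) = 52*V + 2*(81 + V)/I (c(I, V) = 4*((2 + 11)*V + (V + 9²)/(I + I)) = 4*(13*V + (V + 81)/((2*I))) = 4*(13*V + (81 + V)*(1/(2*I))) = 4*(13*V + (81 + V)/(2*I)) = 52*V + 2*(81 + V)/I)
(F + 6724) + c(1/(105 + 92), -162) = (-15438 + 6724) + 2*(81 - 162 + 26*(-162)/(105 + 92))/(1/(105 + 92)) = -8714 + 2*(81 - 162 + 26*(-162)/197)/(1/197) = -8714 + 2*(81 - 162 + 26*(1/197)*(-162))/(1/197) = -8714 + 2*197*(81 - 162 - 4212/197) = -8714 + 2*197*(-20169/197) = -8714 - 40338 = -49052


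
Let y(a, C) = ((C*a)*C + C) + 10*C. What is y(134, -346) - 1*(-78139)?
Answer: 16116277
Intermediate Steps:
y(a, C) = 11*C + a*C² (y(a, C) = (a*C² + C) + 10*C = (C + a*C²) + 10*C = 11*C + a*C²)
y(134, -346) - 1*(-78139) = -346*(11 - 346*134) - 1*(-78139) = -346*(11 - 46364) + 78139 = -346*(-46353) + 78139 = 16038138 + 78139 = 16116277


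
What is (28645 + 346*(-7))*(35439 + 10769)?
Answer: 1211712384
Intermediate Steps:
(28645 + 346*(-7))*(35439 + 10769) = (28645 - 2422)*46208 = 26223*46208 = 1211712384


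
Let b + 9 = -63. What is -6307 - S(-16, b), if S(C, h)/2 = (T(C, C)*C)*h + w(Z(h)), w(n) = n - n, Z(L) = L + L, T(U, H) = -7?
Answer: 9821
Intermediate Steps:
b = -72 (b = -9 - 63 = -72)
Z(L) = 2*L
w(n) = 0
S(C, h) = -14*C*h (S(C, h) = 2*((-7*C)*h + 0) = 2*(-7*C*h + 0) = 2*(-7*C*h) = -14*C*h)
-6307 - S(-16, b) = -6307 - (-14)*(-16)*(-72) = -6307 - 1*(-16128) = -6307 + 16128 = 9821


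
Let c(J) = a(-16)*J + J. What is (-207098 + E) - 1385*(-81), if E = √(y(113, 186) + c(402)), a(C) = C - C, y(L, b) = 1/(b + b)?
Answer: -94913 + √13907685/186 ≈ -94893.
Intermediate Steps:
y(L, b) = 1/(2*b)
a(C) = 0
c(J) = J (c(J) = 0*J + J = 0 + J = J)
E = √13907685/186 (E = √((½)/186 + 402) = √((½)*(1/186) + 402) = √(1/372 + 402) = √(149545/372) = √13907685/186 ≈ 20.050)
(-207098 + E) - 1385*(-81) = (-207098 + √13907685/186) - 1385*(-81) = (-207098 + √13907685/186) + 112185 = -94913 + √13907685/186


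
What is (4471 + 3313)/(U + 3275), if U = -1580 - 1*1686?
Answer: 7784/9 ≈ 864.89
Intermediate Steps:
U = -3266 (U = -1580 - 1686 = -3266)
(4471 + 3313)/(U + 3275) = (4471 + 3313)/(-3266 + 3275) = 7784/9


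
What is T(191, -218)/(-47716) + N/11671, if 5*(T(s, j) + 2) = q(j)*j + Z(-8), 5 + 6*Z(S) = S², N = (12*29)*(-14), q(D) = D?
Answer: -10302074513/16706803080 ≈ -0.61664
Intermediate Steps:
N = -4872 (N = 348*(-14) = -4872)
Z(S) = -⅚ + S²/6
T(s, j) = -1/30 + j²/5 (T(s, j) = -2 + (j*j + (-⅚ + (⅙)*(-8)²))/5 = -2 + (j² + (-⅚ + (⅙)*64))/5 = -2 + (j² + (-⅚ + 32/3))/5 = -2 + (j² + 59/6)/5 = -2 + (59/6 + j²)/5 = -2 + (59/30 + j²/5) = -1/30 + j²/5)
T(191, -218)/(-47716) + N/11671 = (-1/30 + (⅕)*(-218)²)/(-47716) - 4872/11671 = (-1/30 + (⅕)*47524)*(-1/47716) - 4872*1/11671 = (-1/30 + 47524/5)*(-1/47716) - 4872/11671 = (285143/30)*(-1/47716) - 4872/11671 = -285143/1431480 - 4872/11671 = -10302074513/16706803080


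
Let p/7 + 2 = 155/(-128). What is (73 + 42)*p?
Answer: -330855/128 ≈ -2584.8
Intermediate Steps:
p = -2877/128 (p = -14 + 7*(155/(-128)) = -14 + 7*(155*(-1/128)) = -14 + 7*(-155/128) = -14 - 1085/128 = -2877/128 ≈ -22.477)
(73 + 42)*p = (73 + 42)*(-2877/128) = 115*(-2877/128) = -330855/128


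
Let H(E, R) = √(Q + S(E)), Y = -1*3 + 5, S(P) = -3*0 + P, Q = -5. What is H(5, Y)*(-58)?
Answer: 0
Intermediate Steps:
S(P) = P (S(P) = 0 + P = P)
Y = 2 (Y = -3 + 5 = 2)
H(E, R) = √(-5 + E)
H(5, Y)*(-58) = √(-5 + 5)*(-58) = √0*(-58) = 0*(-58) = 0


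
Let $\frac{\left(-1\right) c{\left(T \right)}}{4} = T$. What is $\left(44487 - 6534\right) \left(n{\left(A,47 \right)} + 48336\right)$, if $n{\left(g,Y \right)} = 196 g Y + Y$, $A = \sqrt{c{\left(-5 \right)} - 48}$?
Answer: $1836279999 + 699246072 i \sqrt{7} \approx 1.8363 \cdot 10^{9} + 1.85 \cdot 10^{9} i$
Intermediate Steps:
$c{\left(T \right)} = - 4 T$
$A = 2 i \sqrt{7}$ ($A = \sqrt{\left(-4\right) \left(-5\right) - 48} = \sqrt{20 - 48} = \sqrt{-28} = 2 i \sqrt{7} \approx 5.2915 i$)
$n{\left(g,Y \right)} = Y + 196 Y g$ ($n{\left(g,Y \right)} = 196 Y g + Y = Y + 196 Y g$)
$\left(44487 - 6534\right) \left(n{\left(A,47 \right)} + 48336\right) = \left(44487 - 6534\right) \left(47 \left(1 + 196 \cdot 2 i \sqrt{7}\right) + 48336\right) = \left(44487 - 6534\right) \left(47 \left(1 + 392 i \sqrt{7}\right) + 48336\right) = 37953 \left(\left(47 + 18424 i \sqrt{7}\right) + 48336\right) = 37953 \left(48383 + 18424 i \sqrt{7}\right) = 1836279999 + 699246072 i \sqrt{7}$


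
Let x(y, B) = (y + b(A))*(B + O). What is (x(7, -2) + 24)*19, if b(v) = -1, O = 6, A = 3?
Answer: 912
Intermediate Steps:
x(y, B) = (-1 + y)*(6 + B) (x(y, B) = (y - 1)*(B + 6) = (-1 + y)*(6 + B))
(x(7, -2) + 24)*19 = ((-6 - 1*(-2) + 6*7 - 2*7) + 24)*19 = ((-6 + 2 + 42 - 14) + 24)*19 = (24 + 24)*19 = 48*19 = 912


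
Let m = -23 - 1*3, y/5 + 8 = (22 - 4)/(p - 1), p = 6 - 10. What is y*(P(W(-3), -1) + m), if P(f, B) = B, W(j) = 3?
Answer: 1566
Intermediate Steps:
p = -4
y = -58 (y = -40 + 5*((22 - 4)/(-4 - 1)) = -40 + 5*(18/(-5)) = -40 + 5*(18*(-⅕)) = -40 + 5*(-18/5) = -40 - 18 = -58)
m = -26 (m = -23 - 3 = -26)
y*(P(W(-3), -1) + m) = -58*(-1 - 26) = -58*(-27) = 1566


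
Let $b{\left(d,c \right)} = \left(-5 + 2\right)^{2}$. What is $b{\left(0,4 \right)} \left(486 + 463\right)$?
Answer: $8541$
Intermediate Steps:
$b{\left(d,c \right)} = 9$ ($b{\left(d,c \right)} = \left(-3\right)^{2} = 9$)
$b{\left(0,4 \right)} \left(486 + 463\right) = 9 \left(486 + 463\right) = 9 \cdot 949 = 8541$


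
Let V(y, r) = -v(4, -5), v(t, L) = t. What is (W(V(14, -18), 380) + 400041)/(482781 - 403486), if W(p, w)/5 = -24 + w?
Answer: 401821/79295 ≈ 5.0674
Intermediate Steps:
V(y, r) = -4 (V(y, r) = -1*4 = -4)
W(p, w) = -120 + 5*w (W(p, w) = 5*(-24 + w) = -120 + 5*w)
(W(V(14, -18), 380) + 400041)/(482781 - 403486) = ((-120 + 5*380) + 400041)/(482781 - 403486) = ((-120 + 1900) + 400041)/79295 = (1780 + 400041)*(1/79295) = 401821*(1/79295) = 401821/79295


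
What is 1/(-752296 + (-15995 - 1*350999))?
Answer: -1/1119290 ≈ -8.9342e-7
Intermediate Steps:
1/(-752296 + (-15995 - 1*350999)) = 1/(-752296 + (-15995 - 350999)) = 1/(-752296 - 366994) = 1/(-1119290) = -1/1119290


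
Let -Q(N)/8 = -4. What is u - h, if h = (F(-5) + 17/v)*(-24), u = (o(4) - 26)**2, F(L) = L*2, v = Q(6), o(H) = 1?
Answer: 1591/4 ≈ 397.75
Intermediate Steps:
Q(N) = 32 (Q(N) = -8*(-4) = 32)
v = 32
F(L) = 2*L
u = 625 (u = (1 - 26)**2 = (-25)**2 = 625)
h = 909/4 (h = (2*(-5) + 17/32)*(-24) = (-10 + 17*(1/32))*(-24) = (-10 + 17/32)*(-24) = -303/32*(-24) = 909/4 ≈ 227.25)
u - h = 625 - 1*909/4 = 625 - 909/4 = 1591/4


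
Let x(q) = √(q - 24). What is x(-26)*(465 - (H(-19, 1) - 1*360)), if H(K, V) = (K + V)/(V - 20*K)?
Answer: 523905*I*√2/127 ≈ 5834.0*I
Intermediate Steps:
H(K, V) = (K + V)/(V - 20*K)
x(q) = √(-24 + q)
x(-26)*(465 - (H(-19, 1) - 1*360)) = √(-24 - 26)*(465 - ((-1*(-19) - 1*1)/(-1*1 + 20*(-19)) - 1*360)) = √(-50)*(465 - ((19 - 1)/(-1 - 380) - 360)) = (5*I*√2)*(465 - (18/(-381) - 360)) = (5*I*√2)*(465 - (-1/381*18 - 360)) = (5*I*√2)*(465 - (-6/127 - 360)) = (5*I*√2)*(465 - 1*(-45726/127)) = (5*I*√2)*(465 + 45726/127) = (5*I*√2)*(104781/127) = 523905*I*√2/127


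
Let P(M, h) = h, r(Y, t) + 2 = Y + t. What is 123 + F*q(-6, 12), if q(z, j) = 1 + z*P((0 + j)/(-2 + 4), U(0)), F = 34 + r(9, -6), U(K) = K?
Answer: 158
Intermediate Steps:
r(Y, t) = -2 + Y + t (r(Y, t) = -2 + (Y + t) = -2 + Y + t)
F = 35 (F = 34 + (-2 + 9 - 6) = 34 + 1 = 35)
q(z, j) = 1 (q(z, j) = 1 + z*0 = 1 + 0 = 1)
123 + F*q(-6, 12) = 123 + 35*1 = 123 + 35 = 158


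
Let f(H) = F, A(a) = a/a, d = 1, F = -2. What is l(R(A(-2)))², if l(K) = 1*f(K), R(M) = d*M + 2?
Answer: 4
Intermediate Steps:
A(a) = 1
f(H) = -2
R(M) = 2 + M (R(M) = 1*M + 2 = M + 2 = 2 + M)
l(K) = -2 (l(K) = 1*(-2) = -2)
l(R(A(-2)))² = (-2)² = 4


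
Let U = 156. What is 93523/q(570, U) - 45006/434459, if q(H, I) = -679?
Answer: -40662468131/294997661 ≈ -137.84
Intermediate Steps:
93523/q(570, U) - 45006/434459 = 93523/(-679) - 45006/434459 = 93523*(-1/679) - 45006*1/434459 = -93523/679 - 45006/434459 = -40662468131/294997661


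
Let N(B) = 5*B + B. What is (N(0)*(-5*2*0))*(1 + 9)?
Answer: 0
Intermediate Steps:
N(B) = 6*B
(N(0)*(-5*2*0))*(1 + 9) = ((6*0)*(-5*2*0))*(1 + 9) = (0*(-10*0))*10 = (0*0)*10 = 0*10 = 0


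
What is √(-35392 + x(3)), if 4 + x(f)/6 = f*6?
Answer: 2*I*√8827 ≈ 187.9*I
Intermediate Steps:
x(f) = -24 + 36*f (x(f) = -24 + 6*(f*6) = -24 + 6*(6*f) = -24 + 36*f)
√(-35392 + x(3)) = √(-35392 + (-24 + 36*3)) = √(-35392 + (-24 + 108)) = √(-35392 + 84) = √(-35308) = 2*I*√8827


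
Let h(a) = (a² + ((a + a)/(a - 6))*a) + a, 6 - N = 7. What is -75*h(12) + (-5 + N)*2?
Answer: -15312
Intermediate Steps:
N = -1 (N = 6 - 1*7 = 6 - 7 = -1)
h(a) = a + a² + 2*a²/(-6 + a) (h(a) = (a² + ((2*a)/(-6 + a))*a) + a = (a² + (2*a/(-6 + a))*a) + a = (a² + 2*a²/(-6 + a)) + a = a + a² + 2*a²/(-6 + a))
-75*h(12) + (-5 + N)*2 = -900*(-6 + 12² - 3*12)/(-6 + 12) + (-5 - 1)*2 = -900*(-6 + 144 - 36)/6 - 6*2 = -900*102/6 - 12 = -75*204 - 12 = -15300 - 12 = -15312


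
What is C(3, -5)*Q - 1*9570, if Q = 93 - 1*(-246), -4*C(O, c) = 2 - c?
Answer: -40653/4 ≈ -10163.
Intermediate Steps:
C(O, c) = -1/2 + c/4 (C(O, c) = -(2 - c)/4 = -1/2 + c/4)
Q = 339 (Q = 93 + 246 = 339)
C(3, -5)*Q - 1*9570 = (-1/2 + (1/4)*(-5))*339 - 1*9570 = (-1/2 - 5/4)*339 - 9570 = -7/4*339 - 9570 = -2373/4 - 9570 = -40653/4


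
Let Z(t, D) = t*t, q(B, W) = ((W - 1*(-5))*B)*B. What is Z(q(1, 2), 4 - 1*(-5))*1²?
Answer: 49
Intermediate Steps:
q(B, W) = B²*(5 + W) (q(B, W) = ((W + 5)*B)*B = ((5 + W)*B)*B = (B*(5 + W))*B = B²*(5 + W))
Z(t, D) = t²
Z(q(1, 2), 4 - 1*(-5))*1² = (1²*(5 + 2))²*1² = (1*7)²*1 = 7²*1 = 49*1 = 49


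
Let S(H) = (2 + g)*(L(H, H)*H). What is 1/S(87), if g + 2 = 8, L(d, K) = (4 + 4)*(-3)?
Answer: -1/16704 ≈ -5.9866e-5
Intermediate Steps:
L(d, K) = -24 (L(d, K) = 8*(-3) = -24)
g = 6 (g = -2 + 8 = 6)
S(H) = -192*H (S(H) = (2 + 6)*(-24*H) = 8*(-24*H) = -192*H)
1/S(87) = 1/(-192*87) = 1/(-16704) = -1/16704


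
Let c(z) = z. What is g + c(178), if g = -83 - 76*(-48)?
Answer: 3743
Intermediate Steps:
g = 3565 (g = -83 + 3648 = 3565)
g + c(178) = 3565 + 178 = 3743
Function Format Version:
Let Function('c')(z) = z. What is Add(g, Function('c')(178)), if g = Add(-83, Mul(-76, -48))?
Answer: 3743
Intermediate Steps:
g = 3565 (g = Add(-83, 3648) = 3565)
Add(g, Function('c')(178)) = Add(3565, 178) = 3743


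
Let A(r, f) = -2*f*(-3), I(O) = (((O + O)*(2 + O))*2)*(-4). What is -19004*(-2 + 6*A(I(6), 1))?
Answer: -646136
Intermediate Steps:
I(O) = -16*O*(2 + O) (I(O) = (((2*O)*(2 + O))*2)*(-4) = ((2*O*(2 + O))*2)*(-4) = (4*O*(2 + O))*(-4) = -16*O*(2 + O))
A(r, f) = 6*f
-19004*(-2 + 6*A(I(6), 1)) = -19004*(-2 + 6*(6*1)) = -19004*(-2 + 6*6) = -19004*(-2 + 36) = -19004*34 = -646136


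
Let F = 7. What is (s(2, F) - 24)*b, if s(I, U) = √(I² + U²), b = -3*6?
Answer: 432 - 18*√53 ≈ 300.96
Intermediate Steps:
b = -18
(s(2, F) - 24)*b = (√(2² + 7²) - 24)*(-18) = (√(4 + 49) - 24)*(-18) = (√53 - 24)*(-18) = (-24 + √53)*(-18) = 432 - 18*√53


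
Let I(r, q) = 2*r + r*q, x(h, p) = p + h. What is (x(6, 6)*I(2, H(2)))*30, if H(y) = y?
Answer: 2880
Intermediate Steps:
x(h, p) = h + p
I(r, q) = 2*r + q*r
(x(6, 6)*I(2, H(2)))*30 = ((6 + 6)*(2*(2 + 2)))*30 = (12*(2*4))*30 = (12*8)*30 = 96*30 = 2880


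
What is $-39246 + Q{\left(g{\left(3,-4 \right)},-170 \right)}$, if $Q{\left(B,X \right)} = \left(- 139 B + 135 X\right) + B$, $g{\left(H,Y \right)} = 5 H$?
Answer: $-64266$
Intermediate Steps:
$Q{\left(B,X \right)} = - 138 B + 135 X$
$-39246 + Q{\left(g{\left(3,-4 \right)},-170 \right)} = -39246 - \left(22950 + 138 \cdot 5 \cdot 3\right) = -39246 - 25020 = -64266$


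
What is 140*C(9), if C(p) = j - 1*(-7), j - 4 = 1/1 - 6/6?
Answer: 1540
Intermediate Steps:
j = 4 (j = 4 + (1/1 - 6/6) = 4 + (1*1 - 6*⅙) = 4 + (1 - 1) = 4 + 0 = 4)
C(p) = 11 (C(p) = 4 - 1*(-7) = 4 + 7 = 11)
140*C(9) = 140*11 = 1540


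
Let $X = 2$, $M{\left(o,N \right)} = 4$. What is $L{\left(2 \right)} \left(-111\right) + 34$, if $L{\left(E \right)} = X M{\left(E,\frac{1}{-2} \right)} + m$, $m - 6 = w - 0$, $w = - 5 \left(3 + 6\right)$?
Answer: $3475$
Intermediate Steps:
$w = -45$ ($w = \left(-5\right) 9 = -45$)
$m = -39$ ($m = 6 - 45 = -39$)
$L{\left(E \right)} = -31$ ($L{\left(E \right)} = 2 \cdot 4 - 39 = 8 - 39 = -31$)
$L{\left(2 \right)} \left(-111\right) + 34 = \left(-31\right) \left(-111\right) + 34 = 3441 + 34 = 3475$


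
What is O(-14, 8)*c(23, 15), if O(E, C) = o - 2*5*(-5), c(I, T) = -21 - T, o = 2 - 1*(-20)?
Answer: -2592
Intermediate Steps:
o = 22 (o = 2 + 20 = 22)
O(E, C) = 72 (O(E, C) = 22 - 2*5*(-5) = 22 - 10*(-5) = 22 - 1*(-50) = 22 + 50 = 72)
O(-14, 8)*c(23, 15) = 72*(-21 - 1*15) = 72*(-21 - 15) = 72*(-36) = -2592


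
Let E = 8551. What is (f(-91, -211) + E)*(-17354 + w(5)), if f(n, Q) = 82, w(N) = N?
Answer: -149773917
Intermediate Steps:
(f(-91, -211) + E)*(-17354 + w(5)) = (82 + 8551)*(-17354 + 5) = 8633*(-17349) = -149773917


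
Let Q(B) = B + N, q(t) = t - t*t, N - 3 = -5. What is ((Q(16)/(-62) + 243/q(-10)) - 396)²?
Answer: 1845965147569/11628100 ≈ 1.5875e+5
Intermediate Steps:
N = -2 (N = 3 - 5 = -2)
q(t) = t - t²
Q(B) = -2 + B (Q(B) = B - 2 = -2 + B)
((Q(16)/(-62) + 243/q(-10)) - 396)² = (((-2 + 16)/(-62) + 243/((-10*(1 - 1*(-10))))) - 396)² = ((14*(-1/62) + 243/((-10*(1 + 10)))) - 396)² = ((-7/31 + 243/((-10*11))) - 396)² = ((-7/31 + 243/(-110)) - 396)² = ((-7/31 + 243*(-1/110)) - 396)² = ((-7/31 - 243/110) - 396)² = (-8303/3410 - 396)² = (-1358663/3410)² = 1845965147569/11628100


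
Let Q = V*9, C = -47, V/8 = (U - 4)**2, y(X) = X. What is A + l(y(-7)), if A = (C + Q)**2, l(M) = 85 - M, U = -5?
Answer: 33466317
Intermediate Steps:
V = 648 (V = 8*(-5 - 4)**2 = 8*(-9)**2 = 8*81 = 648)
Q = 5832 (Q = 648*9 = 5832)
A = 33466225 (A = (-47 + 5832)**2 = 5785**2 = 33466225)
A + l(y(-7)) = 33466225 + (85 - 1*(-7)) = 33466225 + (85 + 7) = 33466225 + 92 = 33466317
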